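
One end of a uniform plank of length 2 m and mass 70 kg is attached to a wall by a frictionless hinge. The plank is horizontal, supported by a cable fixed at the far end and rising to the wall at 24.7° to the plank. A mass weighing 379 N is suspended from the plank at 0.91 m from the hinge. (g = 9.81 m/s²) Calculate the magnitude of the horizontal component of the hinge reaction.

H_x ≈ 1120 N

Take torques about the hinge: T sin 24.7° · 2 = 70×9.81×1 + 379×0.91 = 1031.6 N·m.
So T = 1031.6 / (0.4179 × 2) = 1234.4 N.
ΣF_x = 0: H_x = T cos 24.7° = 1121.4 N.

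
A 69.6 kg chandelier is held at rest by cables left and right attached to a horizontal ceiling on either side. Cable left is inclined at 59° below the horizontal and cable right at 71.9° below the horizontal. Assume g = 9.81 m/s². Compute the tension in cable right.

Weight W = 69.6 × 9.81 = 682.8 N acts straight down.
Horizontal: T_left cos 59° = T_right cos 71.9°  →  T_left = 0.6032 T_right.
Vertical: T_left sin 59° + T_right sin 71.9° = 682.8.
Substituting the horizontal relation into the vertical equation gives 1.468 T_right = 682.8, so T_right = 465.2 N.

T_right ≈ 465 N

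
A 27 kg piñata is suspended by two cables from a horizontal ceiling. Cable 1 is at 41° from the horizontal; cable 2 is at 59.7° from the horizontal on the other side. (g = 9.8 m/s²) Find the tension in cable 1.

T_1 ≈ 136 N

Weight W = 27 × 9.8 = 264.6 N acts straight down.
Horizontal: T_1 cos 41° = T_2 cos 59.7°  →  T_2 = 1.496 T_1.
Vertical: T_1 sin 41° + T_2 sin 59.7° = 264.6.
Substituting the horizontal relation into the vertical equation gives 1.948 T_1 = 264.6, so T_1 = 135.9 N.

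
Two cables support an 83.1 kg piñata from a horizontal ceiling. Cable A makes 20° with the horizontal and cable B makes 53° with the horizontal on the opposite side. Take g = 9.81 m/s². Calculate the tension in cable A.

T_A ≈ 513 N

Weight W = 83.1 × 9.81 = 815.2 N acts straight down.
Horizontal: T_A cos 20° = T_B cos 53°  →  T_B = 1.561 T_A.
Vertical: T_A sin 20° + T_B sin 53° = 815.2.
Substituting the horizontal relation into the vertical equation gives 1.589 T_A = 815.2, so T_A = 513 N.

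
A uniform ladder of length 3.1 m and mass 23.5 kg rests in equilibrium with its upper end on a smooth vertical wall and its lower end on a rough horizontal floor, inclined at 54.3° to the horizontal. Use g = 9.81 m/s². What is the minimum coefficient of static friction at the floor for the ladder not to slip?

μ_min ≈ 0.359

ΣF_y = 0: N_floor = 23.5×9.81 = 230.54 N.
Torques about the foot: N_wall · 3.1 sin 54.3° = 23.5×9.81×1.55 cos 54.3° → N_wall = 82.828 N.
ΣF_x = 0: f_floor = N_wall = 82.828 N.
μ_min = f_floor / N_floor = 82.828 / 230.54 = 0.3593.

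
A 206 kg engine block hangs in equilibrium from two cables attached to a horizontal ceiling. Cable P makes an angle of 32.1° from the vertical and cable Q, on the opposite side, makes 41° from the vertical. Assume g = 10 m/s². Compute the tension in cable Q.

T_Q ≈ 1140 N

Angles from the horizontal: cable P is 90° − 32.1° = 57.9°, cable Q is 90° − 41° = 49°.
Weight W = 206 × 10 = 2060 N acts straight down.
Horizontal: T_P cos 57.9° = T_Q cos 49°  →  T_P = 1.235 T_Q.
Vertical: T_P sin 57.9° + T_Q sin 49° = 2060.
Substituting the horizontal relation into the vertical equation gives 1.801 T_Q = 2060, so T_Q = 1144 N.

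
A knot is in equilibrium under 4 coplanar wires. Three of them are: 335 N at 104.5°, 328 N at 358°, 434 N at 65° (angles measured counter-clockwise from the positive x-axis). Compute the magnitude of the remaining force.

Sum the known components: ΣF_x = 427.3 N, ΣF_y = 706.2 N.
For equilibrium the remaining force must supply (−ΣF_x, −ΣF_y) = (-427.3, -706.2) N.
Magnitude = √((-427.3)² + (-706.2)²) = 825.4 N; direction = atan2(-706.2, -427.3) = 238.8°.

F ≈ 825 N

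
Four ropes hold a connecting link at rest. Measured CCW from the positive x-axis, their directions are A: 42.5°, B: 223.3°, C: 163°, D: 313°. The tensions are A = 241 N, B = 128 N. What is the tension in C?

T_C ≈ 226 N

Resolve: ΣF_x = 241 cos 42.5° + 128 cos 223.3° + T_C cos 163° + T_D cos 313° = 0.
        ΣF_y = 241 sin 42.5° + 128 sin 223.3° + T_C sin 163° + T_D sin 313° = 0.
The known terms sum to (84.53, 75.03) N, so -0.9563 T_C + 0.6820 T_D = -84.53 and 0.2924 T_C − 0.7314 T_D = -75.03.
Solving simultaneously: T_C = 226 N, T_D = 192.9 N.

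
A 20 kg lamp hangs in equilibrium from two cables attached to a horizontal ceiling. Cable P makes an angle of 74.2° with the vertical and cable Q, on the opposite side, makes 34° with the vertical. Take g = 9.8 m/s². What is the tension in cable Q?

T_Q ≈ 199 N

Angles from the horizontal: cable P is 90° − 74.2° = 15.8°, cable Q is 90° − 34° = 56°.
Weight W = 20 × 9.8 = 196 N acts straight down.
Horizontal: T_P cos 15.8° = T_Q cos 56°  →  T_P = 0.5811 T_Q.
Vertical: T_P sin 15.8° + T_Q sin 56° = 196.
Substituting the horizontal relation into the vertical equation gives 0.9873 T_Q = 196, so T_Q = 198.5 N.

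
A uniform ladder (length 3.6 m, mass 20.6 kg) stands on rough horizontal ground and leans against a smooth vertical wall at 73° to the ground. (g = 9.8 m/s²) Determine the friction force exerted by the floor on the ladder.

Torques about the foot: N_wall · 3.6 sin 73° = 20.6×9.8×1.8 cos 73° → N_wall = 30.86 N.
ΣF_x = 0: f_floor = N_wall = 30.86 N.

f ≈ 30.9 N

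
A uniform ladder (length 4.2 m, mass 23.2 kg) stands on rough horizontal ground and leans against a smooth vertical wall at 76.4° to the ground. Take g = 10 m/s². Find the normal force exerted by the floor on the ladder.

ΣF_y = 0: N_floor = 23.2×10 = 232 N.

N_floor ≈ 232 N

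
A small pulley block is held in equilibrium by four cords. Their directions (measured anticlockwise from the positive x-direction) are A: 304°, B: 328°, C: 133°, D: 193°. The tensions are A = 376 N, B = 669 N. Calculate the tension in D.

T_D ≈ 132 N

Resolve: ΣF_x = 376 cos 304° + 669 cos 328° + T_C cos 133° + T_D cos 193° = 0.
        ΣF_y = 376 sin 304° + 669 sin 328° + T_C sin 133° + T_D sin 193° = 0.
The known terms sum to (777.6, -666.2) N, so -0.6820 T_C − 0.9744 T_D = -777.6 and 0.7314 T_C − 0.2250 T_D = 666.2.
Solving simultaneously: T_C = 951.6 N, T_D = 132 N.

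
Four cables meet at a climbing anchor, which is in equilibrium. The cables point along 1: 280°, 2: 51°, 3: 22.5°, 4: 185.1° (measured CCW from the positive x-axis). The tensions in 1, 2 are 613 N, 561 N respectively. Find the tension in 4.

Resolve: ΣF_x = 613 cos 280° + 561 cos 51° + T_3 cos 22.5° + T_4 cos 185.1° = 0.
        ΣF_y = 613 sin 280° + 561 sin 51° + T_3 sin 22.5° + T_4 sin 185.1° = 0.
The known terms sum to (459.5, -167.7) N, so 0.9239 T_3 − 0.9960 T_4 = -459.5 and 0.3827 T_3 − 0.0889 T_4 = 167.7.
Solving simultaneously: T_3 = 695.2 N, T_4 = 1106 N.

T_4 ≈ 1110 N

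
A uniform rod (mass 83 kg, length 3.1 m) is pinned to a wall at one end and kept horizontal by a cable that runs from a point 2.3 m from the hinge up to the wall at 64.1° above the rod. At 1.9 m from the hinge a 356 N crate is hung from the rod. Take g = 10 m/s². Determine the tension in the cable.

Take torques about the hinge: T sin 64.1° · 2.3 = 83×10×1.55 + 356×1.9 = 1962.9 N·m.
So T = 1962.9 / (0.8996 × 2.3) = 948.73 N.

T ≈ 949 N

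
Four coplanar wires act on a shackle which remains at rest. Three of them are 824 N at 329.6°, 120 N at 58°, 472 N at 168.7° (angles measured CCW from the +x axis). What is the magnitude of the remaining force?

Sum the known components: ΣF_x = 311.5 N, ΣF_y = -222.7 N.
For equilibrium the remaining force must supply (−ΣF_x, −ΣF_y) = (-311.5, 222.7) N.
Magnitude = √((-311.5)² + (222.7)²) = 382.9 N; direction = atan2(222.7, -311.5) = 144.4°.

F ≈ 383 N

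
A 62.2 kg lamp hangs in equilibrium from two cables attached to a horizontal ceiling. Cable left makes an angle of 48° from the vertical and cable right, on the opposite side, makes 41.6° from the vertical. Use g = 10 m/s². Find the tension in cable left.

T_left ≈ 413 N

Angles from the horizontal: cable left is 90° − 48° = 42°, cable right is 90° − 41.6° = 48.4°.
Weight W = 62.2 × 10 = 622 N acts straight down.
Horizontal: T_left cos 42° = T_right cos 48.4°  →  T_right = 1.119 T_left.
Vertical: T_left sin 42° + T_right sin 48.4° = 622.
Substituting the horizontal relation into the vertical equation gives 1.506 T_left = 622, so T_left = 413 N.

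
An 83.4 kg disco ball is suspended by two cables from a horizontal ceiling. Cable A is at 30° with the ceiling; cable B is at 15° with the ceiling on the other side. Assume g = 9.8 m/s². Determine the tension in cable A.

Weight W = 83.4 × 9.8 = 817.3 N acts straight down.
Horizontal: T_A cos 30° = T_B cos 15°  →  T_B = 0.8966 T_A.
Vertical: T_A sin 30° + T_B sin 15° = 817.3.
Substituting the horizontal relation into the vertical equation gives 0.7321 T_A = 817.3, so T_A = 1116 N.

T_A ≈ 1120 N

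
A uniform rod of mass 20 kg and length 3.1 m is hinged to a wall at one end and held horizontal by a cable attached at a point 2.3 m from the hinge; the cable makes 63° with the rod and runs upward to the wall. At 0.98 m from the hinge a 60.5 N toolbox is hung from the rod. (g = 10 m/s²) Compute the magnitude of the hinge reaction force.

|H| ≈ 129 N

Take torques about the hinge: T sin 63° · 2.3 = 20×10×1.55 + 60.5×0.98 = 369.29 N·m.
So T = 369.29 / (0.8910 × 2.3) = 180.2 N.
ΣF_x = 0: H_x = T cos 63° = 81.81 N.
ΣF_y = 0: H_y = (20×10 + 60.5) − T sin 63° = 260.5 − 160.56 = 99.939 N.
|H| = √(H_x² + H_y²) = √((81.81)² + (99.939)²) = 129.15 N.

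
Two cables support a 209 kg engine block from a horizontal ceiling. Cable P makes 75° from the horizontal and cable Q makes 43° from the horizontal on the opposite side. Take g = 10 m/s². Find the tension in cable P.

T_P ≈ 1730 N

Weight W = 209 × 10 = 2090 N acts straight down.
Horizontal: T_P cos 75° = T_Q cos 43°  →  T_Q = 0.3539 T_P.
Vertical: T_P sin 75° + T_Q sin 43° = 2090.
Substituting the horizontal relation into the vertical equation gives 1.207 T_P = 2090, so T_P = 1731 N.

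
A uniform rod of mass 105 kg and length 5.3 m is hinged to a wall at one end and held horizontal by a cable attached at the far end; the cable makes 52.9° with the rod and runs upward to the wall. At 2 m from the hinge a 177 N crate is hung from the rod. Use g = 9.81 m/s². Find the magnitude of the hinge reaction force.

Take torques about the hinge: T sin 52.9° · 5.3 = 105×9.81×2.65 + 177×2 = 3083.6 N·m.
So T = 3083.6 / (0.7976 × 5.3) = 729.47 N.
ΣF_x = 0: H_x = T cos 52.9° = 440.03 N.
ΣF_y = 0: H_y = (105×9.81 + 177) − T sin 52.9° = 1207 − 581.82 = 625.23 N.
|H| = √(H_x² + H_y²) = √((440.03)² + (625.23)²) = 764.55 N.

|H| ≈ 765 N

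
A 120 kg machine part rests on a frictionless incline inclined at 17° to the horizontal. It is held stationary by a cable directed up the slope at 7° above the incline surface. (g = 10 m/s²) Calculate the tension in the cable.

T ≈ 353 N

Take axes along and perpendicular to the incline. Weight components: W sin 17° = 350.8 N down-slope, W cos 17° = 1148 N into the surface.
Along incline: T cos 7° = W sin 17° → T = 353.5 N.
Perpendicular: N = W cos 17° − T sin 7° = 1104 N.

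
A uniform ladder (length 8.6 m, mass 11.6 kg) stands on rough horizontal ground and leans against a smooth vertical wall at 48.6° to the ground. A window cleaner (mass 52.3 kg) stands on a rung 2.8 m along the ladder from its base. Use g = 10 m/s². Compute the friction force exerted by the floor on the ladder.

Torques about the foot: N_wall · 8.6 sin 48.6° = 11.6×10×4.3 cos 48.6° + 52.3×10×2.8 cos 48.6° → N_wall = 201.26 N.
ΣF_x = 0: f_floor = N_wall = 201.26 N.

f ≈ 201 N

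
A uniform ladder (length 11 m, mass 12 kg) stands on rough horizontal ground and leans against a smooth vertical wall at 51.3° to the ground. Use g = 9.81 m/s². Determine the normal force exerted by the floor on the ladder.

N_floor ≈ 118 N

ΣF_y = 0: N_floor = 12×9.81 = 117.72 N.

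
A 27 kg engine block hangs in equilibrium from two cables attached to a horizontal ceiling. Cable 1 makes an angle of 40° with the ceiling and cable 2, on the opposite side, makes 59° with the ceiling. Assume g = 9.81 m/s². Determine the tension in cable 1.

T_1 ≈ 138 N

Weight W = 27 × 9.81 = 264.9 N acts straight down.
Horizontal: T_1 cos 40° = T_2 cos 59°  →  T_2 = 1.487 T_1.
Vertical: T_1 sin 40° + T_2 sin 59° = 264.9.
Substituting the horizontal relation into the vertical equation gives 1.918 T_1 = 264.9, so T_1 = 138.1 N.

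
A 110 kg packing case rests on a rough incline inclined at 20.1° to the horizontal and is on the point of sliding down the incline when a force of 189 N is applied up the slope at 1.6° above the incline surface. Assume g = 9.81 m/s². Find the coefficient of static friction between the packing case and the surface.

On the verge of sliding down the incline, friction is at its maximum μN and acts up the slope.
Perpendicular to incline: N = W cos 20.1° − P sin 1.6° = 1013 − 5.277 = 1008 N.
Along incline: P cos 1.6° + μN = W sin 20.1° → μ = (W sin 20.1° − P cos 1.6°) / N = 0.1805.

μ ≈ 0.180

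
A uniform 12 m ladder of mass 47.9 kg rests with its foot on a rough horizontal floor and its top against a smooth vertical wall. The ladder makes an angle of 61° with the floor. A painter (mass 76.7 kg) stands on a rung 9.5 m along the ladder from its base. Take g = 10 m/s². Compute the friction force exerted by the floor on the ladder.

Torques about the foot: N_wall · 12 sin 61° = 47.9×10×6 cos 61° + 76.7×10×9.5 cos 61° → N_wall = 469.34 N.
ΣF_x = 0: f_floor = N_wall = 469.34 N.

f ≈ 469 N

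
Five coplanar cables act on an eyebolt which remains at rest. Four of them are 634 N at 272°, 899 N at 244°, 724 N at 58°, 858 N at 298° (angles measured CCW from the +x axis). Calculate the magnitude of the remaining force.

F ≈ 1640 N

Sum the known components: ΣF_x = 414.5 N, ΣF_y = -1585 N.
For equilibrium the remaining force must supply (−ΣF_x, −ΣF_y) = (-414.5, 1585) N.
Magnitude = √((-414.5)² + (1585)²) = 1639 N; direction = atan2(1585, -414.5) = 104.7°.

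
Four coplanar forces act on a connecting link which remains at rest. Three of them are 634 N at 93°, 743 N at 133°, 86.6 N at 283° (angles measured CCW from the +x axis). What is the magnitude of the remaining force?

Sum the known components: ΣF_x = -520.4 N, ΣF_y = 1092 N.
For equilibrium the remaining force must supply (−ΣF_x, −ΣF_y) = (520.4, -1092) N.
Magnitude = √((520.4)² + (-1092)²) = 1210 N; direction = atan2(-1092, 520.4) = 295.5°.

F ≈ 1210 N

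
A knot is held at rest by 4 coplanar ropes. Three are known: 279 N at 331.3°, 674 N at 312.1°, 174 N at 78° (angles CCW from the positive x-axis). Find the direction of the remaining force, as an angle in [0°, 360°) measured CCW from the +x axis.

Sum the known components: ΣF_x = 732.8 N, ΣF_y = -463.9 N.
For equilibrium the remaining force must supply (−ΣF_x, −ΣF_y) = (-732.8, 463.9) N.
Magnitude = √((-732.8)² + (463.9)²) = 867.3 N; direction = atan2(463.9, -732.8) = 147.7°.

θ ≈ 148°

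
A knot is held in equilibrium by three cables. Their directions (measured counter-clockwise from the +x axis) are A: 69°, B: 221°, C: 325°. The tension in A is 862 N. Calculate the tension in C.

Resolve: ΣF_x = 862 cos 69° + T_B cos 221° + T_C cos 325° = 0.
        ΣF_y = 862 sin 69° + T_B sin 221° + T_C sin 325° = 0.
The known terms sum to (308.9, 804.7) N, so -0.7547 T_B + 0.8192 T_C = -308.9 and -0.6561 T_B − 0.5736 T_C = -804.7.
Solving simultaneously: T_B = 862 N, T_C = 417.1 N.

T_C ≈ 417 N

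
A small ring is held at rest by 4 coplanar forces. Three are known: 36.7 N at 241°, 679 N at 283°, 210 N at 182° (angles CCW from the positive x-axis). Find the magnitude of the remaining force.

Sum the known components: ΣF_x = -74.92 N, ΣF_y = -701 N.
For equilibrium the remaining force must supply (−ΣF_x, −ΣF_y) = (74.92, 701) N.
Magnitude = √((74.92)² + (701)²) = 705 N; direction = atan2(701, 74.92) = 83.9°.

F ≈ 705 N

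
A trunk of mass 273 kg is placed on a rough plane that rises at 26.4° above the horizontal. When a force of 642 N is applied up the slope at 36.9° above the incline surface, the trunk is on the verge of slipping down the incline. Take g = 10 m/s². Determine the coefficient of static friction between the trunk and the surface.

On the verge of sliding down the incline, friction is at its maximum μN and acts up the slope.
Perpendicular to incline: N = W cos 26.4° − P sin 36.9° = 2445 − 385.5 = 2060 N.
Along incline: P cos 36.9° + μN = W sin 26.4° → μ = (W sin 26.4° − P cos 36.9°) / N = 0.3401.

μ ≈ 0.340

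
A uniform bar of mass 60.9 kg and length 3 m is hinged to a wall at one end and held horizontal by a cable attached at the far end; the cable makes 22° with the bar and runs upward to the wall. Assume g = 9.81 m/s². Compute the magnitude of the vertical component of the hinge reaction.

Take torques about the hinge: T sin 22° · 3 = 60.9×9.81×1.5 = 896.14 N·m.
So T = 896.14 / (0.3746 × 3) = 797.41 N.
ΣF_y = 0: H_y = (60.9×9.81) − T sin 22° = 597.43 − 298.71 = 298.71 N.

|H_y| ≈ 299 N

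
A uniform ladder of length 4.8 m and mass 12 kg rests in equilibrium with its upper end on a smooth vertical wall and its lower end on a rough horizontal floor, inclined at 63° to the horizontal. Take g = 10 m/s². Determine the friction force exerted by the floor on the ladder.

Torques about the foot: N_wall · 4.8 sin 63° = 12×10×2.4 cos 63° → N_wall = 30.572 N.
ΣF_x = 0: f_floor = N_wall = 30.572 N.

f ≈ 30.6 N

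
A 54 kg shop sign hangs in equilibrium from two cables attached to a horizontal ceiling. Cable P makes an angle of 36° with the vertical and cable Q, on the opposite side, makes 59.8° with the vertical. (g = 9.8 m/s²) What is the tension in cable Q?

Angles from the horizontal: cable P is 90° − 36° = 54°, cable Q is 90° − 59.8° = 30.2°.
Weight W = 54 × 9.8 = 529.2 N acts straight down.
Horizontal: T_P cos 54° = T_Q cos 30.2°  →  T_P = 1.47 T_Q.
Vertical: T_P sin 54° + T_Q sin 30.2° = 529.2.
Substituting the horizontal relation into the vertical equation gives 1.693 T_Q = 529.2, so T_Q = 312.7 N.

T_Q ≈ 313 N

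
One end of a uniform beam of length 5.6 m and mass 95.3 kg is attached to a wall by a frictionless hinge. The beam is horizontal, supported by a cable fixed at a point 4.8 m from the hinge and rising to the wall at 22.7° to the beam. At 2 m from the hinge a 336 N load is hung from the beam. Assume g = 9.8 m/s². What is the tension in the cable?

T ≈ 1770 N

Take torques about the hinge: T sin 22.7° · 4.8 = 95.3×9.8×2.8 + 336×2 = 3287 N·m.
So T = 3287 / (0.3859 × 4.8) = 1774.5 N.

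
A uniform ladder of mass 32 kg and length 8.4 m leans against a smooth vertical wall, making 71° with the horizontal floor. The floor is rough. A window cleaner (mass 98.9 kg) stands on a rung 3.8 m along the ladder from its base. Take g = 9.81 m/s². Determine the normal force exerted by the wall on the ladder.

Torques about the foot: N_wall · 8.4 sin 71° = 32×9.81×4.2 cos 71° + 98.9×9.81×3.8 cos 71° → N_wall = 205.17 N.

N_wall ≈ 205 N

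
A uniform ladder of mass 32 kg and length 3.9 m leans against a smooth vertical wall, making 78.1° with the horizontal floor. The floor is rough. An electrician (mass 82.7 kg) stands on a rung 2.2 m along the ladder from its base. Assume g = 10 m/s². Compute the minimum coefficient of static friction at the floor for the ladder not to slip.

ΣF_y = 0: N_floor = 32×10 + 82.7×10 = 1147 N.
Torques about the foot: N_wall · 3.9 sin 78.1° = 32×10×1.95 cos 78.1° + 82.7×10×2.2 cos 78.1° → N_wall = 132.03 N.
ΣF_x = 0: f_floor = N_wall = 132.03 N.
μ_min = f_floor / N_floor = 132.03 / 1147 = 0.1151.

μ_min ≈ 0.115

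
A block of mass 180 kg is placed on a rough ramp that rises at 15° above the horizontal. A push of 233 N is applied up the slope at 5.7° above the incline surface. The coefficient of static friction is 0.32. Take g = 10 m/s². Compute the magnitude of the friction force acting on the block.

Axes along / perpendicular to the incline. W sin 15° = 465.9 N down-slope; W cos 15° = 1739 N into the surface.
Perpendicular: N = W cos 15° − P sin 5.7° = 1739 − 23.14 = 1716 N.
Along incline: P cos 5.7° + f = W sin 15° (friction acts up-slope) → f = 465.9 − 231.8 = 234 N.
|f| = 234 N ≤ μN = 549 N, so the block is indeed static.

f ≈ 234 N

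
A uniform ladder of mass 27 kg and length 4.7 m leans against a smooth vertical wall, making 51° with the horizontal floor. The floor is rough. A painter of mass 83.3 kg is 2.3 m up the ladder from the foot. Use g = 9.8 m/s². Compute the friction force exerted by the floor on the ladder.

Torques about the foot: N_wall · 4.7 sin 51° = 27×9.8×2.35 cos 51° + 83.3×9.8×2.3 cos 51° → N_wall = 430.63 N.
ΣF_x = 0: f_floor = N_wall = 430.63 N.

f ≈ 431 N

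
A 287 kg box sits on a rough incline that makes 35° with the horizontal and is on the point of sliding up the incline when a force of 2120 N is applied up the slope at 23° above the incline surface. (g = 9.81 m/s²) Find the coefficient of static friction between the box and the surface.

On the verge of sliding up the incline, friction is at its maximum μN and acts down the slope.
Perpendicular to incline: N = W cos 35° − P sin 23° = 2306 − 828.3 = 1478 N.
Along incline: P cos 23° − μN = W sin 35° → μ = −(W sin 35° − P cos 23°) / N = 0.2277.

μ ≈ 0.228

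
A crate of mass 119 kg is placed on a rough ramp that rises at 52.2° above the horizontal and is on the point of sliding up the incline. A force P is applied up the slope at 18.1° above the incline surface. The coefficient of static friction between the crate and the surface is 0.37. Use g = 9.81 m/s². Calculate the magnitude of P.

P ≈ 1110 N

On the verge of sliding up the incline, friction equals μN and acts down the slope.
Perpendicular: N + P sin 18.1° = W cos 52.2° = 715.5 N.
Along incline: P cos 18.1° = W sin 52.2° + μN  with W sin 52.2° = 922.4 N.
Solving the pair for P and N: P = 1114 N, N = 369.3 N (and f = μN = 136.7 N).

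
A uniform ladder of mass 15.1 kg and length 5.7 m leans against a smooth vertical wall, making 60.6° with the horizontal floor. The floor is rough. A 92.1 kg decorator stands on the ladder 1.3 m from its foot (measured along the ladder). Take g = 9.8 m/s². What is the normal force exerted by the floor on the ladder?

ΣF_y = 0: N_floor = 15.1×9.8 + 92.1×9.8 = 1050.6 N.

N_floor ≈ 1050 N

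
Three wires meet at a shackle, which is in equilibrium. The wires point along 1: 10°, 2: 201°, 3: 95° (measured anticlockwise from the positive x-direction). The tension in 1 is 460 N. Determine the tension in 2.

Resolve: ΣF_x = 460 cos 10° + T_2 cos 201° + T_3 cos 95° = 0.
        ΣF_y = 460 sin 10° + T_2 sin 201° + T_3 sin 95° = 0.
The known terms sum to (453, 79.88) N, so -0.9336 T_2 − 0.0872 T_3 = -453 and -0.3584 T_2 + 0.9962 T_3 = -79.88.
Solving simultaneously: T_2 = 476.7 N, T_3 = 91.31 N.

T_2 ≈ 477 N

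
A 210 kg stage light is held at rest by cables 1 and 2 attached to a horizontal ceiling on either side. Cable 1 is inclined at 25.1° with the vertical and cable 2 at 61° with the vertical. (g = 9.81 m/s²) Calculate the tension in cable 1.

Angles from the horizontal: cable 1 is 90° − 25.1° = 64.9°, cable 2 is 90° − 61° = 29°.
Weight W = 210 × 9.81 = 2060 N acts straight down.
Horizontal: T_1 cos 64.9° = T_2 cos 29°  →  T_2 = 0.485 T_1.
Vertical: T_1 sin 64.9° + T_2 sin 29° = 2060.
Substituting the horizontal relation into the vertical equation gives 1.141 T_1 = 2060, so T_1 = 1806 N.

T_1 ≈ 1810 N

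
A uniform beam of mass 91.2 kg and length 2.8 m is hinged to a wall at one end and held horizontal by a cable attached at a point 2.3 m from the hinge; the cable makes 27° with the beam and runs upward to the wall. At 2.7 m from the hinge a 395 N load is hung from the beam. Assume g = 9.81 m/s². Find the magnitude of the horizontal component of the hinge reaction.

Take torques about the hinge: T sin 27° · 2.3 = 91.2×9.81×1.4 + 395×2.7 = 2319 N·m.
So T = 2319 / (0.4540 × 2.3) = 2220.9 N.
ΣF_x = 0: H_x = T cos 27° = 1978.9 N.

H_x ≈ 1980 N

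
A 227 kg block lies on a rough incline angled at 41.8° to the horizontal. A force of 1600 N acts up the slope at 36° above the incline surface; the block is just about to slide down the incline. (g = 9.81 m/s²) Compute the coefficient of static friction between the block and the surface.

On the verge of sliding down the incline, friction is at its maximum μN and acts up the slope.
Perpendicular to incline: N = W cos 41.8° − P sin 36° = 1660 − 940.5 = 719.6 N.
Along incline: P cos 36° + μN = W sin 41.8° → μ = (W sin 41.8° − P cos 36°) / N = 0.2638.

μ ≈ 0.264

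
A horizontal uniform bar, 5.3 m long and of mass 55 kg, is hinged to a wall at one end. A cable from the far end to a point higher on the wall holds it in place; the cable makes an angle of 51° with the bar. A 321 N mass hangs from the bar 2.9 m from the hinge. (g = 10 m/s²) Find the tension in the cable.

Take torques about the hinge: T sin 51° · 5.3 = 55×10×2.65 + 321×2.9 = 2388.4 N·m.
So T = 2388.4 / (0.7771 × 5.3) = 579.87 N.

T ≈ 580 N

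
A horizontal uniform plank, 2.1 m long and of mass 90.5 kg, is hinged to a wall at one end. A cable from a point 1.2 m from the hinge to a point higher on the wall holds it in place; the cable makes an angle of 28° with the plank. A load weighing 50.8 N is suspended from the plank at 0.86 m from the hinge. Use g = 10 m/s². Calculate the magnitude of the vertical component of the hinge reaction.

|H_y| ≈ 128 N

Take torques about the hinge: T sin 28° · 1.2 = 90.5×10×1.05 + 50.8×0.86 = 993.94 N·m.
So T = 993.94 / (0.4695 × 1.2) = 1764.3 N.
ΣF_y = 0: H_y = (90.5×10 + 50.8) − T sin 28° = 955.8 − 828.28 = 127.52 N.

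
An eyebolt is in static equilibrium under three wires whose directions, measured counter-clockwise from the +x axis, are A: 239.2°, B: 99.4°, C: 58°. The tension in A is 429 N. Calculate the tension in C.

T_C ≈ 419 N

Resolve: ΣF_x = 429 cos 239.2° + T_B cos 99.4° + T_C cos 58° = 0.
        ΣF_y = 429 sin 239.2° + T_B sin 99.4° + T_C sin 58° = 0.
The known terms sum to (-219.7, -368.5) N, so -0.1633 T_B + 0.5299 T_C = 219.7 and 0.9866 T_B + 0.8480 T_C = 368.5.
Solving simultaneously: T_B = 13.59 N, T_C = 418.7 N.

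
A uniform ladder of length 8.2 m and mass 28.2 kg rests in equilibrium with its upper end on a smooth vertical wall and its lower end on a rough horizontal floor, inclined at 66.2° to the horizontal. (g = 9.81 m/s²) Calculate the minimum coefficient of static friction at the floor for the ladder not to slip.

μ_min ≈ 0.221

ΣF_y = 0: N_floor = 28.2×9.81 = 276.64 N.
Torques about the foot: N_wall · 8.2 sin 66.2° = 28.2×9.81×4.1 cos 66.2° → N_wall = 61.007 N.
ΣF_x = 0: f_floor = N_wall = 61.007 N.
μ_min = f_floor / N_floor = 61.007 / 276.64 = 0.2205.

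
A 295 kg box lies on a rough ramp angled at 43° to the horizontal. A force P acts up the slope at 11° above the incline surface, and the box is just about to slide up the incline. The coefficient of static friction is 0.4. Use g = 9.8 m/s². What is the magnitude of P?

P ≈ 2660 N

On the verge of sliding up the incline, friction equals μN and acts down the slope.
Perpendicular: N + P sin 11° = W cos 43° = 2114 N.
Along incline: P cos 11° = W sin 43° + μN  with W sin 43° = 1972 N.
Solving the pair for P and N: P = 2663 N, N = 1606 N (and f = μN = 642.5 N).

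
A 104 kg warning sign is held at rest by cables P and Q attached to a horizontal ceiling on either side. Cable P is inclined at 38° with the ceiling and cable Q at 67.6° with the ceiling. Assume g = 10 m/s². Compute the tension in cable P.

Weight W = 104 × 10 = 1040 N acts straight down.
Horizontal: T_P cos 38° = T_Q cos 67.6°  →  T_Q = 2.068 T_P.
Vertical: T_P sin 38° + T_Q sin 67.6° = 1040.
Substituting the horizontal relation into the vertical equation gives 2.528 T_P = 1040, so T_P = 411.5 N.

T_P ≈ 411 N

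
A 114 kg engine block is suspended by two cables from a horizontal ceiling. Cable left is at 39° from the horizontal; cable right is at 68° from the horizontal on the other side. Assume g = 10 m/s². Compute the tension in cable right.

Weight W = 114 × 10 = 1140 N acts straight down.
Horizontal: T_left cos 39° = T_right cos 68°  →  T_left = 0.482 T_right.
Vertical: T_left sin 39° + T_right sin 68° = 1140.
Substituting the horizontal relation into the vertical equation gives 1.231 T_right = 1140, so T_right = 926.4 N.

T_right ≈ 926 N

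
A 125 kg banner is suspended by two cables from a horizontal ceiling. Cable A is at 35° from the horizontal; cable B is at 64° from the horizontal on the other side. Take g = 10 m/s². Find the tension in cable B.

Weight W = 125 × 10 = 1250 N acts straight down.
Horizontal: T_A cos 35° = T_B cos 64°  →  T_A = 0.5352 T_B.
Vertical: T_A sin 35° + T_B sin 64° = 1250.
Substituting the horizontal relation into the vertical equation gives 1.206 T_B = 1250, so T_B = 1037 N.

T_B ≈ 1040 N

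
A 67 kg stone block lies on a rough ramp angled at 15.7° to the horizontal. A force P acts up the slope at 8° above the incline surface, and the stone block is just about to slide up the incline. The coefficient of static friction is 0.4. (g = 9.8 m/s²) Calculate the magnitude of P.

On the verge of sliding up the incline, friction equals μN and acts down the slope.
Perpendicular: N + P sin 8° = W cos 15.7° = 632.1 N.
Along incline: P cos 8° = W sin 15.7° + μN  with W sin 15.7° = 177.7 N.
Solving the pair for P and N: P = 411.6 N, N = 574.8 N (and f = μN = 229.9 N).

P ≈ 412 N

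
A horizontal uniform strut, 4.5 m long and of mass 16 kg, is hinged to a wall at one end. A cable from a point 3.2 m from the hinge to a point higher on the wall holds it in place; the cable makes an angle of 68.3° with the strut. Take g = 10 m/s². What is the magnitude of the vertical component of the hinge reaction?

Take torques about the hinge: T sin 68.3° · 3.2 = 16×10×2.25 = 360 N·m.
So T = 360 / (0.9291 × 3.2) = 121.08 N.
ΣF_y = 0: H_y = (16×10) − T sin 68.3° = 160 − 112.5 = 47.5 N.

|H_y| ≈ 47.5 N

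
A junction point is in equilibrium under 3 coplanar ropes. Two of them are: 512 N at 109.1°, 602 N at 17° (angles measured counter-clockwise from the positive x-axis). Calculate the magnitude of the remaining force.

F ≈ 776 N

Sum the known components: ΣF_x = 408.2 N, ΣF_y = 659.8 N.
For equilibrium the remaining force must supply (−ΣF_x, −ΣF_y) = (-408.2, -659.8) N.
Magnitude = √((-408.2)² + (-659.8)²) = 775.9 N; direction = atan2(-659.8, -408.2) = 238.3°.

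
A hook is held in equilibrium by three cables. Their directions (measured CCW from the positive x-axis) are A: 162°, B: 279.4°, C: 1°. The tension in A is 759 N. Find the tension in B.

Resolve: ΣF_x = 759 cos 162° + T_B cos 279.4° + T_C cos 1° = 0.
        ΣF_y = 759 sin 162° + T_B sin 279.4° + T_C sin 1° = 0.
The known terms sum to (-721.9, 234.5) N, so 0.1633 T_B + 0.9998 T_C = 721.9 and -0.9866 T_B + 0.0175 T_C = -234.5.
Solving simultaneously: T_B = 249.8 N, T_C = 681.2 N.

T_B ≈ 250 N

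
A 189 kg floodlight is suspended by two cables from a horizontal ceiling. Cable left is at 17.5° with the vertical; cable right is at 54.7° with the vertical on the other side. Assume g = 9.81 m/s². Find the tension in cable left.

Angles from the horizontal: cable left is 90° − 17.5° = 72.5°, cable right is 90° − 54.7° = 35.3°.
Weight W = 189 × 9.81 = 1854 N acts straight down.
Horizontal: T_left cos 72.5° = T_right cos 35.3°  →  T_right = 0.3684 T_left.
Vertical: T_left sin 72.5° + T_right sin 35.3° = 1854.
Substituting the horizontal relation into the vertical equation gives 1.167 T_left = 1854, so T_left = 1589 N.

T_left ≈ 1590 N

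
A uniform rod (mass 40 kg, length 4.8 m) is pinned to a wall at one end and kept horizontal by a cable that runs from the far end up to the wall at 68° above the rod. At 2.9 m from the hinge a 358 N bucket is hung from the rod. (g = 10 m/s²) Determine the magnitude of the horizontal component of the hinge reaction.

Take torques about the hinge: T sin 68° · 4.8 = 40×10×2.4 + 358×2.9 = 1998.2 N·m.
So T = 1998.2 / (0.9272 × 4.8) = 448.99 N.
ΣF_x = 0: H_x = T cos 68° = 168.19 N.

H_x ≈ 168 N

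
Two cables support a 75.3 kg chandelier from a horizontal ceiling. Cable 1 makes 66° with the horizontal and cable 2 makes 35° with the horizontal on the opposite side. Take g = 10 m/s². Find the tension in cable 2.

T_2 ≈ 312 N

Weight W = 75.3 × 10 = 753 N acts straight down.
Horizontal: T_1 cos 66° = T_2 cos 35°  →  T_1 = 2.014 T_2.
Vertical: T_1 sin 66° + T_2 sin 35° = 753.
Substituting the horizontal relation into the vertical equation gives 2.413 T_2 = 753, so T_2 = 312 N.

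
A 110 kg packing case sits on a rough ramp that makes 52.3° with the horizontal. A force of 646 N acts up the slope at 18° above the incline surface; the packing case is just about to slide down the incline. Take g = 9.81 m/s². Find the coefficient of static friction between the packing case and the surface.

On the verge of sliding down the incline, friction is at its maximum μN and acts up the slope.
Perpendicular to incline: N = W cos 52.3° − P sin 18° = 659.9 − 199.6 = 460.3 N.
Along incline: P cos 18° + μN = W sin 52.3° → μ = (W sin 52.3° − P cos 18°) / N = 0.5202.

μ ≈ 0.520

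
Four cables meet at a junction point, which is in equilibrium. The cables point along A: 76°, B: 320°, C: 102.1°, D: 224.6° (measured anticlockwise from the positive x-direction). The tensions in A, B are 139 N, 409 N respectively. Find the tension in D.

Resolve: ΣF_x = 139 cos 76° + 409 cos 320° + T_C cos 102.1° + T_D cos 224.6° = 0.
        ΣF_y = 139 sin 76° + 409 sin 320° + T_C sin 102.1° + T_D sin 224.6° = 0.
The known terms sum to (346.9, -128) N, so -0.2096 T_C − 0.7120 T_D = -346.9 and 0.9778 T_C − 0.7022 T_D = 128.
Solving simultaneously: T_C = 396.9 N, T_D = 370.4 N.

T_D ≈ 370 N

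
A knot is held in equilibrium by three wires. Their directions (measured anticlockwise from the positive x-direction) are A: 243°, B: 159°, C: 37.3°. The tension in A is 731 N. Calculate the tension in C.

T_C ≈ 854 N

Resolve: ΣF_x = 731 cos 243° + T_B cos 159° + T_C cos 37.3° = 0.
        ΣF_y = 731 sin 243° + T_B sin 159° + T_C sin 37.3° = 0.
The known terms sum to (-331.9, -651.3) N, so -0.9336 T_B + 0.7955 T_C = 331.9 and 0.3584 T_B + 0.6060 T_C = 651.3.
Solving simultaneously: T_B = 372.6 N, T_C = 854.5 N.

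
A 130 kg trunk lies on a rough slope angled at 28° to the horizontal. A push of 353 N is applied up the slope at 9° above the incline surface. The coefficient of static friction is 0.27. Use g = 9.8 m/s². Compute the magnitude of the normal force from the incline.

Axes along / perpendicular to the incline. W sin 28° = 598.1 N down-slope; W cos 28° = 1125 N into the surface.
Perpendicular: N = W cos 28° − P sin 9° = 1125 − 55.22 = 1070 N.
Along incline: P cos 9° + f = W sin 28° (friction acts up-slope) → f = 598.1 − 348.7 = 249.5 N.
|f| = 249.5 N ≤ μN = 288.8 N, so the trunk is indeed static.

N ≈ 1070 N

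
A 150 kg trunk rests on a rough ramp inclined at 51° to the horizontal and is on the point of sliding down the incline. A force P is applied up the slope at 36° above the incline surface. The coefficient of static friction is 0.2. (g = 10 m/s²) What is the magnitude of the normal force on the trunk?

On the verge of sliding down the incline, friction equals μN and acts up the slope.
Perpendicular: N + P sin 36° = W cos 51° = 944 N.
Along incline: P cos 36° + μN = W sin 51° with W sin 51° = 1166 N.
Solving the pair for P and N: P = 1413 N, N = 113.5 N (and f = μN = 22.71 N).

N ≈ 114 N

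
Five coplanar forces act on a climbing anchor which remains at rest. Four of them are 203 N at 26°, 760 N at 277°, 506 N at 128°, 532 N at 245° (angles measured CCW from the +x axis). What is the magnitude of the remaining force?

Sum the known components: ΣF_x = -261.3 N, ΣF_y = -748.8 N.
For equilibrium the remaining force must supply (−ΣF_x, −ΣF_y) = (261.3, 748.8) N.
Magnitude = √((261.3)² + (748.8)²) = 793 N; direction = atan2(748.8, 261.3) = 70.8°.

F ≈ 793 N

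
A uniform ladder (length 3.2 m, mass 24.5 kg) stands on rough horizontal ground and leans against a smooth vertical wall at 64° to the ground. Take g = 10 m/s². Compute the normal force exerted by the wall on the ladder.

Torques about the foot: N_wall · 3.2 sin 64° = 24.5×10×1.6 cos 64° → N_wall = 59.747 N.

N_wall ≈ 59.7 N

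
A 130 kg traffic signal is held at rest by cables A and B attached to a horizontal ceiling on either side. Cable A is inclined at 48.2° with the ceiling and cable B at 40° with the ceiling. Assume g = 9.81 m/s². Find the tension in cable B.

Weight W = 130 × 9.81 = 1275 N acts straight down.
Horizontal: T_A cos 48.2° = T_B cos 40°  →  T_A = 1.149 T_B.
Vertical: T_A sin 48.2° + T_B sin 40° = 1275.
Substituting the horizontal relation into the vertical equation gives 1.5 T_B = 1275, so T_B = 850.4 N.

T_B ≈ 850 N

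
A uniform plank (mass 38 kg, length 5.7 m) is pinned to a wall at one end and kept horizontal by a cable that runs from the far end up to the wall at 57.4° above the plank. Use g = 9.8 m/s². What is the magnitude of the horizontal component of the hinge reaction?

H_x ≈ 119 N

Take torques about the hinge: T sin 57.4° · 5.7 = 38×9.8×2.85 = 1061.3 N·m.
So T = 1061.3 / (0.8425 × 5.7) = 221.02 N.
ΣF_x = 0: H_x = T cos 57.4° = 119.08 N.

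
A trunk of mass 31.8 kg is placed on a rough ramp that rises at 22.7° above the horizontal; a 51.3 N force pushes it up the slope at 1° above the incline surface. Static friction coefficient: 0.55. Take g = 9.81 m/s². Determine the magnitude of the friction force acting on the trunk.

f ≈ 69.1 N

Axes along / perpendicular to the incline. W sin 22.7° = 120.4 N down-slope; W cos 22.7° = 287.8 N into the surface.
Perpendicular: N = W cos 22.7° − P sin 1° = 287.8 − 0.8953 = 286.9 N.
Along incline: P cos 1° + f = W sin 22.7° (friction acts up-slope) → f = 120.4 − 51.29 = 69.09 N.
|f| = 69.09 N ≤ μN = 157.8 N, so the trunk is indeed static.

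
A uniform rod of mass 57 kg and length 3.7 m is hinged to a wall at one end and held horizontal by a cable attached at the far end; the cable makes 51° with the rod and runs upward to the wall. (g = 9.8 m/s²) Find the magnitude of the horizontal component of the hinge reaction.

H_x ≈ 226 N

Take torques about the hinge: T sin 51° · 3.7 = 57×9.8×1.85 = 1033.4 N·m.
So T = 1033.4 / (0.7771 × 3.7) = 359.39 N.
ΣF_x = 0: H_x = T cos 51° = 226.17 N.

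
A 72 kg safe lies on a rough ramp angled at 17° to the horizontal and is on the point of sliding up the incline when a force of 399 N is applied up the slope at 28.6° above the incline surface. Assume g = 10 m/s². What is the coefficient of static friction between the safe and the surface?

μ ≈ 0.281

On the verge of sliding up the incline, friction is at its maximum μN and acts down the slope.
Perpendicular to incline: N = W cos 17° − P sin 28.6° = 688.5 − 191 = 497.5 N.
Along incline: P cos 28.6° − μN = W sin 17° → μ = −(W sin 17° − P cos 28.6°) / N = 0.281.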